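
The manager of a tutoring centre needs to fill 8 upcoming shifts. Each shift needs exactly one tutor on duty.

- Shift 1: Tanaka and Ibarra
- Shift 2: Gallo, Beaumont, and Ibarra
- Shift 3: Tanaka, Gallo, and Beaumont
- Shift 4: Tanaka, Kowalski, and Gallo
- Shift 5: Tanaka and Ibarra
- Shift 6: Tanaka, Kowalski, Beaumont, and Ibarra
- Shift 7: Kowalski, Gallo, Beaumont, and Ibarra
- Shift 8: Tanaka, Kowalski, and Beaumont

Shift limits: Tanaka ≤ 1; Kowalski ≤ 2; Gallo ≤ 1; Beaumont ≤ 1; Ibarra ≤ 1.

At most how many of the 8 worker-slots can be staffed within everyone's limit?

Total capacity across all tutors is 1+2+1+1+1 = 6, and 8 slots are needed, so at most 6 can be filled.
An assignment achieving 6: Shift 1→Tanaka, Shift 2→Gallo, Shift 3→Beaumont, Shift 4→Kowalski, Shift 5→Ibarra, Shift 8→Kowalski.
Loads: Tanaka 1/1, Kowalski 2/2, Gallo 1/1, Beaumont 1/1, Ibarra 1/1.

6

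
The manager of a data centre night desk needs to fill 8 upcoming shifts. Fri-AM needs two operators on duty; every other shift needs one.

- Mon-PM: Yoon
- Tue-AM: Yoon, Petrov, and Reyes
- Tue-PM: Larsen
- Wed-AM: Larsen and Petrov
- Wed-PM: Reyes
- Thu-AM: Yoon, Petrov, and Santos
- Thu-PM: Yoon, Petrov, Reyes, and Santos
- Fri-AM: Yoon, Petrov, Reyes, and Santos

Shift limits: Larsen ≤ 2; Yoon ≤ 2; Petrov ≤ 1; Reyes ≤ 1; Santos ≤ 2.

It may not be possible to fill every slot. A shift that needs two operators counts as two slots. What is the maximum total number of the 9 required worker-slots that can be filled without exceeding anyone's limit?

Total capacity across all operators is 2+2+1+1+2 = 8, and 9 slots are needed, so at most 8 can be filled.
An assignment achieving 8: Mon-PM→Yoon, Tue-AM→Yoon, Tue-PM→Larsen, Wed-AM→Larsen, Wed-PM→Reyes, Thu-AM→Petrov, Thu-PM→Santos, Fri-AM→Santos.
Loads: Larsen 2/2, Yoon 2/2, Petrov 1/1, Reyes 1/1, Santos 2/2.

8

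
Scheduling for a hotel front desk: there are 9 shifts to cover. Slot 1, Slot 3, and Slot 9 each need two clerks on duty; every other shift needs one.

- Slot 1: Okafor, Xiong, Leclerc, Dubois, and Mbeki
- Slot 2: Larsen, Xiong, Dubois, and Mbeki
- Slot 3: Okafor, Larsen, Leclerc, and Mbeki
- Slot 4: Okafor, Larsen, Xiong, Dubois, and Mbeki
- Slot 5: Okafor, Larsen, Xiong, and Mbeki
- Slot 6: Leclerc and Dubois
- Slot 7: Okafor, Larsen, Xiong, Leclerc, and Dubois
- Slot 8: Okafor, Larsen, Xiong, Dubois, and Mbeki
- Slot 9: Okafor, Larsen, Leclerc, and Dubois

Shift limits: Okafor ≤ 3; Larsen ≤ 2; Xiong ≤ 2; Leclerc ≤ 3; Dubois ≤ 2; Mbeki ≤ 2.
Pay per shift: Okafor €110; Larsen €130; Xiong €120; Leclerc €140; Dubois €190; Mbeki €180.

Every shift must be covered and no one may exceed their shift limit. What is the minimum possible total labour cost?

Picking the cheapest available clerk for each shift independently would cost €1410, but that ignores the shift limits.
An optimal schedule: Slot 1→Leclerc+Mbeki, Slot 2→Xiong, Slot 3→Larsen+Mbeki, Slot 4→Okafor, Slot 5→Okafor, Slot 6→Leclerc, Slot 7→Okafor, Slot 8→Xiong, Slot 9→Larsen+Leclerc.
Total: 140 + 180 + 120 + 130 + 180 + 110 + 110 + 140 + 110 + 120 + 130 + 140 = €1610.

€1610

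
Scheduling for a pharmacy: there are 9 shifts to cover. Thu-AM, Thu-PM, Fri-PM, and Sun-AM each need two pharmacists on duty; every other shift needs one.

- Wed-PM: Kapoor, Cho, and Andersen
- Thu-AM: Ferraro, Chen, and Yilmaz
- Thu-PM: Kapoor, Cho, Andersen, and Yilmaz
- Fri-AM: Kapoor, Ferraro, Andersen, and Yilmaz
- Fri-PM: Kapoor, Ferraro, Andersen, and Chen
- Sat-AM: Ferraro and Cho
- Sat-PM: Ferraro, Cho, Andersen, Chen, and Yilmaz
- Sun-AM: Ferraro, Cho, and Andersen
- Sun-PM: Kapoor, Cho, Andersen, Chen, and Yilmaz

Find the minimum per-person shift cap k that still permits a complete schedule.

With 6 pharmacists and 13 worker-slots to fill, someone must work at least ⌈13/6⌉ = 3 shifts, so k ≥ 3.
k = 3 works: Wed-PM→Kapoor, Thu-AM→Ferraro+Chen, Thu-PM→Cho+Andersen, Fri-AM→Kapoor, Fri-PM→Andersen+Chen, Sat-AM→Ferraro, Sat-PM→Cho, Sun-AM→Ferraro+Cho, Sun-PM→Kapoor.
Loads: Kapoor 3, Ferraro 3, Cho 3, Andersen 2, Chen 2, Yilmaz 0 — all ≤ 3.

3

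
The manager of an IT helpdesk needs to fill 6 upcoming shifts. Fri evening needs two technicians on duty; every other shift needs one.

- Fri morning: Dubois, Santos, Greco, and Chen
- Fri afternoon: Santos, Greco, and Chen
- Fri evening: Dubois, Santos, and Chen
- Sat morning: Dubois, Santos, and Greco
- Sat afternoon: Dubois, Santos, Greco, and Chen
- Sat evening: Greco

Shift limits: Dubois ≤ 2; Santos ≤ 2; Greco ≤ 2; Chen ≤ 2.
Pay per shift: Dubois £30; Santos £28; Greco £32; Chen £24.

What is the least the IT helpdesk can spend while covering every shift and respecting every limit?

Sat evening can only be covered by Greco, so that assignment is forced.
Picking the cheapest available technician for each shift independently would cost £184, but that ignores the shift limits.
An optimal schedule: Fri morning→Dubois, Fri afternoon→Chen, Fri evening→Chen+Santos, Sat morning→Santos, Sat afternoon→Dubois, Sat evening→Greco.
Total: 30 + 24 + 24 + 28 + 28 + 30 + 32 = £196.

£196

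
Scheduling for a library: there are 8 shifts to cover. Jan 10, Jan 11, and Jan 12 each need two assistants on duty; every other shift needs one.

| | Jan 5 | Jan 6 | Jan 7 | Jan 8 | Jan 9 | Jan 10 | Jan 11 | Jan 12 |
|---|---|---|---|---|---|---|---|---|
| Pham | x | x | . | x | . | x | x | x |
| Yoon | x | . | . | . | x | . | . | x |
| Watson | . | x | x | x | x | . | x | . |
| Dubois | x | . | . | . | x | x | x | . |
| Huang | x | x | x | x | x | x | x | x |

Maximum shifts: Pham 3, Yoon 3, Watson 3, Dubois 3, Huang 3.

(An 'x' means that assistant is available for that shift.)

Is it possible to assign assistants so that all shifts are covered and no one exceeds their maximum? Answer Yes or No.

One valid schedule: Jan 5→Yoon, Jan 6→Pham, Jan 7→Watson, Jan 8→Pham, Jan 9→Yoon, Jan 10→Pham+Dubois, Jan 11→Watson+Dubois, Jan 12→Yoon+Huang.
Loads: Pham 3/3, Yoon 3/3, Watson 2/3, Dubois 2/3, Huang 1/3 — all within limits.

Yes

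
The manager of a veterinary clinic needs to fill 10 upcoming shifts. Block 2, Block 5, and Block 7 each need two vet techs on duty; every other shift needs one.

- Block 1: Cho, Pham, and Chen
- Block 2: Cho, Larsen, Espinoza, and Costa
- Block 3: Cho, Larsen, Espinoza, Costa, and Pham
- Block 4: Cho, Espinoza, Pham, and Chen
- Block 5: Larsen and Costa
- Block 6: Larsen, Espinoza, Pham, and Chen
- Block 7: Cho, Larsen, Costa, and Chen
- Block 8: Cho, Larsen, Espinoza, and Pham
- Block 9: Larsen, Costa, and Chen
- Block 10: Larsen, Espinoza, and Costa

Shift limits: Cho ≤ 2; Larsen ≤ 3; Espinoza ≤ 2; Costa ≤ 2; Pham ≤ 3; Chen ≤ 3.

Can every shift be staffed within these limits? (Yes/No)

Block 5 can only be covered by Larsen and Costa, so that assignment is forced.
One valid schedule: Block 1→Cho, Block 2→Cho+Espinoza, Block 3→Pham, Block 4→Espinoza, Block 5→Larsen+Costa, Block 6→Pham, Block 7→Costa+Chen, Block 8→Pham, Block 9→Larsen, Block 10→Larsen.
Loads: Cho 2/2, Larsen 3/3, Espinoza 2/2, Costa 2/2, Pham 3/3, Chen 1/3 — all within limits.

Yes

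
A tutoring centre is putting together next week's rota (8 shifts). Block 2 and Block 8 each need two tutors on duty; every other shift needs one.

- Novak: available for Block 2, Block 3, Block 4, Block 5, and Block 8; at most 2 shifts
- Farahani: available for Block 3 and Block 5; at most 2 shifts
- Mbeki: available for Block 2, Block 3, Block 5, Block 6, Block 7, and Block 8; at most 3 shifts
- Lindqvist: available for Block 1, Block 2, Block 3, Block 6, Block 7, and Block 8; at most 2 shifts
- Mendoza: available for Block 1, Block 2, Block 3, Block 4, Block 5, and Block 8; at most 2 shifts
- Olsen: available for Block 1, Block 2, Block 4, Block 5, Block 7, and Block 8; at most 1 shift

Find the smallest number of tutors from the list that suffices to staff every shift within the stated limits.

10 slots to fill and no one can take more than 3, so at least ⌈10/3⌉ = 4 tutors are needed.
Any 4 tutors together have capacity at most 3+2+2+2 = 9 < 10 slots, so 4 can never suffice.
Novak, Farahani, Mbeki, Lindqvist, and Mendoza alone can cover everything: Block 1→Lindqvist, Block 2→Mbeki+Mendoza, Block 3→Farahani, Block 4→Novak, Block 5→Novak, Block 6→Mbeki, Block 7→Mbeki, Block 8→Lindqvist+Mendoza.

5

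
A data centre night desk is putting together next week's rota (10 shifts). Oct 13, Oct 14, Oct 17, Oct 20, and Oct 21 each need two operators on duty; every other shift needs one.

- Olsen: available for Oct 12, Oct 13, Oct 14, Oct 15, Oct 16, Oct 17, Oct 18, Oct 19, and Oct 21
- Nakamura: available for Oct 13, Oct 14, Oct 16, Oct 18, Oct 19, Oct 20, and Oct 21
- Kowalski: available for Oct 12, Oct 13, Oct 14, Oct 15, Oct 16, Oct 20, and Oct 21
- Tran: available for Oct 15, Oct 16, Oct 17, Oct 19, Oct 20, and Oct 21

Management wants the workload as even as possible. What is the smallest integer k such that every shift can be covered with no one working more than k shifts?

4

With 4 operators and 15 worker-slots to fill, someone must work at least ⌈15/4⌉ = 4 shifts, so k ≥ 4.
k = 4 works: Oct 12→Olsen, Oct 13→Olsen+Nakamura, Oct 14→Nakamura+Kowalski, Oct 15→Kowalski, Oct 16→Tran, Oct 17→Olsen+Tran, Oct 18→Olsen, Oct 19→Nakamura, Oct 20→Nakamura+Kowalski, Oct 21→Kowalski+Tran.
Loads: Olsen 4, Nakamura 4, Kowalski 4, Tran 3 — all ≤ 4.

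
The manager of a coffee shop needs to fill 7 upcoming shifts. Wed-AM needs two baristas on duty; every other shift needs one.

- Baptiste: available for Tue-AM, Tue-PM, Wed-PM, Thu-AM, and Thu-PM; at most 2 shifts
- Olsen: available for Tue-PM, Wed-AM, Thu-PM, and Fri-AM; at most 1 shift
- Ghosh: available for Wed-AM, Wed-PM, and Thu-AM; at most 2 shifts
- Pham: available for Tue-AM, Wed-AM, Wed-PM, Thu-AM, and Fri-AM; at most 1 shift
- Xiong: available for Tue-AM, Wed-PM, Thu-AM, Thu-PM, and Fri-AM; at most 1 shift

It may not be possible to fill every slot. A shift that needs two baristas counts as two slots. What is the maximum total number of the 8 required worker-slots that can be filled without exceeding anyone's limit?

Total capacity across all baristas is 2+1+2+1+1 = 7, and 8 slots are needed, so at most 7 can be filled.
An assignment achieving 7: Tue-AM→Baptiste, Tue-PM→Baptiste, Wed-AM→Olsen+Ghosh, Wed-PM→Ghosh, Thu-PM→Xiong, Fri-AM→Pham.
Loads: Baptiste 2/2, Olsen 1/1, Ghosh 2/2, Pham 1/1, Xiong 1/1.

7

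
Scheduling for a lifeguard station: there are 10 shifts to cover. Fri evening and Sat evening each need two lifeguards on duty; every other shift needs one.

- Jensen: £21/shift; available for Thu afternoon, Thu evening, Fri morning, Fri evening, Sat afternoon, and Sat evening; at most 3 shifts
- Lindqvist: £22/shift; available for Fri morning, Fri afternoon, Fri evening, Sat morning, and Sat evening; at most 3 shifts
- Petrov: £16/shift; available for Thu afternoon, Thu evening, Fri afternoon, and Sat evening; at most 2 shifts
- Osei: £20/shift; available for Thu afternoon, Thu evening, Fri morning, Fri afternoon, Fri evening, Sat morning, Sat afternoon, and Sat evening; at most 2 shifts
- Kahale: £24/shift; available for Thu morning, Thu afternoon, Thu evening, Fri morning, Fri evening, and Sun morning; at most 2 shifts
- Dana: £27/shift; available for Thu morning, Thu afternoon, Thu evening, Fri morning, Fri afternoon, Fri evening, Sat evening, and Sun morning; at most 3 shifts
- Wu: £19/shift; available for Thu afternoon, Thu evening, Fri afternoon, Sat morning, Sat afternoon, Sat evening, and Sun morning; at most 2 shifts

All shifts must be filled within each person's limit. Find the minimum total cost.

Picking the cheapest available lifeguard for each shift independently would cost £225, but that ignores the shift limits.
An optimal schedule: Thu morning→Kahale, Thu afternoon→Petrov, Thu evening→Jensen, Fri morning→Osei, Fri afternoon→Petrov, Fri evening→Jensen+Lindqvist, Sat morning→Wu, Sat afternoon→Osei, Sat evening→Jensen+Lindqvist, Sun morning→Wu.
Total: 24 + 16 + 21 + 20 + 16 + 21 + 22 + 19 + 20 + 21 + 22 + 19 = £241.

£241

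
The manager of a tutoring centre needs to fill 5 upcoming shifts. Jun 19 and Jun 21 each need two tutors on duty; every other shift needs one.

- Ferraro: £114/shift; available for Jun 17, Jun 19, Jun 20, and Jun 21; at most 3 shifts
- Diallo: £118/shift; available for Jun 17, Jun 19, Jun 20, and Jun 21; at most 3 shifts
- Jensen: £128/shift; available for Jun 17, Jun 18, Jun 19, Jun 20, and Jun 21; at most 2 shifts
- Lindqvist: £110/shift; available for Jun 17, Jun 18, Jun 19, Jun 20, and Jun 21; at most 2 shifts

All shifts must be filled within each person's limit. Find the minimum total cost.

Picking the cheapest available tutor for each shift independently would cost £778, but that ignores the shift limits.
An optimal schedule: Jun 17→Lindqvist, Jun 18→Lindqvist, Jun 19→Ferraro+Diallo, Jun 20→Ferraro, Jun 21→Ferraro+Diallo.
Total: 110 + 110 + 114 + 118 + 114 + 114 + 118 = £798.

£798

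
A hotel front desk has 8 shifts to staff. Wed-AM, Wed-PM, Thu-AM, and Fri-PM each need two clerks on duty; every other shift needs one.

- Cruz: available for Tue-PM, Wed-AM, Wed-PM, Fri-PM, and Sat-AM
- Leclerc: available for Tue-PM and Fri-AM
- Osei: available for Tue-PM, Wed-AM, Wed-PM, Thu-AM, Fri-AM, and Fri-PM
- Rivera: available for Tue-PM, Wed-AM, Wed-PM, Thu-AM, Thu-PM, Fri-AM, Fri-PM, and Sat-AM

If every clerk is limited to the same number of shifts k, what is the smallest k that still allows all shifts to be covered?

4

With 4 clerks and 12 worker-slots to fill, someone must work at least ⌈12/4⌉ = 3 shifts, so k ≥ 3.
k = 3 is infeasible (exhaustive check).
k = 4 works: Tue-PM→Leclerc, Wed-AM→Cruz+Osei, Wed-PM→Cruz+Osei, Thu-AM→Osei+Rivera, Thu-PM→Rivera, Fri-AM→Leclerc, Fri-PM→Cruz+Osei, Sat-AM→Cruz.
Loads: Cruz 4, Leclerc 2, Osei 4, Rivera 2 — all ≤ 4.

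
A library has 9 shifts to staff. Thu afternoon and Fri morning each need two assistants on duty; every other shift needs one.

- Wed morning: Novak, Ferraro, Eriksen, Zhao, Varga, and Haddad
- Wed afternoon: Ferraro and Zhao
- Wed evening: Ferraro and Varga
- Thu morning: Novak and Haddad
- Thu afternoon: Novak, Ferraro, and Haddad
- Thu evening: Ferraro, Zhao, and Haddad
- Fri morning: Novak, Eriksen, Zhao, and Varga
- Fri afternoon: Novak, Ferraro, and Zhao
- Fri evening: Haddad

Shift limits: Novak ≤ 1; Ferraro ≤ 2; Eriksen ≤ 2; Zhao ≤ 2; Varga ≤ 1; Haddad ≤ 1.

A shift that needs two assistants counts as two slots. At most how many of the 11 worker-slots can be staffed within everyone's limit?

Total capacity across all assistants is 1+2+2+2+1+1 = 9, and 11 slots are needed, so at most 9 can be filled.
An assignment achieving 9: Wed morning→Eriksen, Wed afternoon→Ferraro, Wed evening→Ferraro, Thu morning→Novak, Thu evening→Zhao, Fri morning→Eriksen+Varga, Fri afternoon→Zhao, Fri evening→Haddad.
Loads: Novak 1/1, Ferraro 2/2, Eriksen 2/2, Zhao 2/2, Varga 1/1, Haddad 1/1.

9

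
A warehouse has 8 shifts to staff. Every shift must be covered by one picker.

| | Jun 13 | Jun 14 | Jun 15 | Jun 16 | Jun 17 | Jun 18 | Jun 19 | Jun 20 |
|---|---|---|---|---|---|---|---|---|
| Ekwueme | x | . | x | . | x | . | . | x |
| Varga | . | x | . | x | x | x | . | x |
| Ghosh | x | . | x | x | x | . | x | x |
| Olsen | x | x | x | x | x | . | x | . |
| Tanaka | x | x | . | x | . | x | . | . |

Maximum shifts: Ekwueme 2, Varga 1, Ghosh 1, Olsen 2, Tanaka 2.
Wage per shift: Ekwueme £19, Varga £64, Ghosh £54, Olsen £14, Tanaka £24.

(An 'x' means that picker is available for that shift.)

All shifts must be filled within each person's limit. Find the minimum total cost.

£232

Picking the cheapest available picker for each shift independently would cost £127, but that ignores the shift limits.
An optimal schedule: Jun 13→Tanaka, Jun 14→Olsen, Jun 15→Ekwueme, Jun 16→Tanaka, Jun 17→Olsen, Jun 18→Varga, Jun 19→Ghosh, Jun 20→Ekwueme.
Total: 24 + 14 + 19 + 24 + 14 + 64 + 54 + 19 = £232.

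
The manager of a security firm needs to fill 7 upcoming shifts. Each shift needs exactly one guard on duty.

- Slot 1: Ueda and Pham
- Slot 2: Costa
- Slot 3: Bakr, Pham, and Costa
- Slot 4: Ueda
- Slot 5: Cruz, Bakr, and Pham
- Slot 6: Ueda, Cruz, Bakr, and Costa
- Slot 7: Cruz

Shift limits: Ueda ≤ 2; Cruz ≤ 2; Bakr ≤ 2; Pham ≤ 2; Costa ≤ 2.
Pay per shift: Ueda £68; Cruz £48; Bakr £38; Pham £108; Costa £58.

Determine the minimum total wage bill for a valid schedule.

£366

Slot 2 can only be covered by Costa, so that assignment is forced.
Slot 4 can only be covered by Ueda, so that assignment is forced.
Slot 7 can only be covered by Cruz, so that assignment is forced.
Picking the cheapest available guard for each shift independently would cost £356, but that ignores the shift limits.
An optimal schedule: Slot 1→Ueda, Slot 2→Costa, Slot 3→Bakr, Slot 4→Ueda, Slot 5→Cruz, Slot 6→Bakr, Slot 7→Cruz.
Total: 68 + 58 + 38 + 68 + 48 + 38 + 48 = £366.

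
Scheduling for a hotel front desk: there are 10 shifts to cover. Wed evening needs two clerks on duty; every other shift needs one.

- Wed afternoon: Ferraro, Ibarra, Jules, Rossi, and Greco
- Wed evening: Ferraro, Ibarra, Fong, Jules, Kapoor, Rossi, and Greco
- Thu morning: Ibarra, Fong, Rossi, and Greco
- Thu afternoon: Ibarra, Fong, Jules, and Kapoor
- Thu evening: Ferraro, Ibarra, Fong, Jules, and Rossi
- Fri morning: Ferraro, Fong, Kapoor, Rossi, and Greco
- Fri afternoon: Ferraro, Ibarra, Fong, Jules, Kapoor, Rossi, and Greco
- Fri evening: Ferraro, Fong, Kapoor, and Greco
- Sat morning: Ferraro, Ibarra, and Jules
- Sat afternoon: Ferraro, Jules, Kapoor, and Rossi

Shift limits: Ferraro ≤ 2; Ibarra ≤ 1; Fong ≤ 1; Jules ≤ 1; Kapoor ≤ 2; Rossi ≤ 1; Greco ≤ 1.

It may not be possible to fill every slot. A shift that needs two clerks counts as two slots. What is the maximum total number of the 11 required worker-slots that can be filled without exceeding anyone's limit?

Total capacity across all clerks is 2+1+1+1+2+1+1 = 9, and 11 slots are needed, so at most 9 can be filled.
An assignment achieving 9: Wed afternoon→Rossi, Wed evening→Kapoor+Greco, Thu morning→Ibarra, Thu afternoon→Fong, Fri morning→Kapoor, Fri evening→Ferraro, Sat morning→Ferraro, Sat afternoon→Jules.
Loads: Ferraro 2/2, Ibarra 1/1, Fong 1/1, Jules 1/1, Kapoor 2/2, Rossi 1/1, Greco 1/1.

9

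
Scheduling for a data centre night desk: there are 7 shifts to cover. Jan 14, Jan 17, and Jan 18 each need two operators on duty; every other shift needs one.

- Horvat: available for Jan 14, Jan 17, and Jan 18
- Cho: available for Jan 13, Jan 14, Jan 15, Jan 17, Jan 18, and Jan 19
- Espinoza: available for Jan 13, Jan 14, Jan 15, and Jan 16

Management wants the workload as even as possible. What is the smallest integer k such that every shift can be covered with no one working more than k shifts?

With 3 operators and 10 worker-slots to fill, someone must work at least ⌈10/3⌉ = 4 shifts, so k ≥ 4.
k = 4 works: Jan 13→Cho, Jan 14→Horvat+Espinoza, Jan 15→Espinoza, Jan 16→Espinoza, Jan 17→Horvat+Cho, Jan 18→Horvat+Cho, Jan 19→Cho.
Loads: Horvat 3, Cho 4, Espinoza 3 — all ≤ 4.

4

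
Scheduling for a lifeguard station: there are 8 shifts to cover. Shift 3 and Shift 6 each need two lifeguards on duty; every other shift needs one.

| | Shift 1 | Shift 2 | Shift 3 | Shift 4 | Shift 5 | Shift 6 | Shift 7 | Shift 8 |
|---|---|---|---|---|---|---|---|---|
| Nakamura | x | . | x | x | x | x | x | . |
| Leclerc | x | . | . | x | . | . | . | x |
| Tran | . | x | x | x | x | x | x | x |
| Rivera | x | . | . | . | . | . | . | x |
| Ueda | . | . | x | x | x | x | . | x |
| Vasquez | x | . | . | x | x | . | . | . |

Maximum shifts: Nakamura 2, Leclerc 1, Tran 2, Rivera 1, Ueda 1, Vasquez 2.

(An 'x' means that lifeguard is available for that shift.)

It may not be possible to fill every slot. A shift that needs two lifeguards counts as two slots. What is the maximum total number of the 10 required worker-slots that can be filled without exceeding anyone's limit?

Total capacity across all lifeguards is 2+1+2+1+1+2 = 9, and 10 slots are needed, so at most 9 can be filled.
An assignment achieving 9: Shift 1→Leclerc, Shift 2→Tran, Shift 3→Nakamura+Tran, Shift 4→Vasquez, Shift 5→Vasquez, Shift 6→Ueda, Shift 7→Nakamura, Shift 8→Rivera.
Loads: Nakamura 2/2, Leclerc 1/1, Tran 2/2, Rivera 1/1, Ueda 1/1, Vasquez 2/2.

9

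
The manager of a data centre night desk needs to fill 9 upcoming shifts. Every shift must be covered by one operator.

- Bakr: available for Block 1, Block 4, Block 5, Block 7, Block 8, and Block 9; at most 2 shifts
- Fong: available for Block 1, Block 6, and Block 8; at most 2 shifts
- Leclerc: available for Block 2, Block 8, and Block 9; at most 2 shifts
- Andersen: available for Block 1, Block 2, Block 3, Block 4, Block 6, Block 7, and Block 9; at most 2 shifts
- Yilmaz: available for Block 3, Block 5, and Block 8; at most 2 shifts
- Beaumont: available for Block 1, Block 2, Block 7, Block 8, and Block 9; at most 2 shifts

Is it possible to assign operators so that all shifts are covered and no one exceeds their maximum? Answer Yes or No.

One valid schedule: Block 1→Fong, Block 2→Leclerc, Block 3→Andersen, Block 4→Bakr, Block 5→Bakr, Block 6→Fong, Block 7→Andersen, Block 8→Yilmaz, Block 9→Leclerc.
Loads: Bakr 2/2, Fong 2/2, Leclerc 2/2, Andersen 2/2, Yilmaz 1/2, Beaumont 0/2 — all within limits.

Yes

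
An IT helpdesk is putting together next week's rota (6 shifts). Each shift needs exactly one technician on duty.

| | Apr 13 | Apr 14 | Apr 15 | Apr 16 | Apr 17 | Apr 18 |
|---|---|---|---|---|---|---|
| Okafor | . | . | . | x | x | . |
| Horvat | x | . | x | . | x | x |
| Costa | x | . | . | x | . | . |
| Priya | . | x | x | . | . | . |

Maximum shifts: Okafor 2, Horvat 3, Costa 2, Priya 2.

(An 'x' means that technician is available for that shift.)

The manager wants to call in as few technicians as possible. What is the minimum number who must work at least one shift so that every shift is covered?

3

6 slots to fill and no one can take more than 3, so at least ⌈6/3⌉ = 2 technicians are needed.
Any 2 technicians together have capacity at most 3+2 = 5 < 6 slots, so 2 can never suffice.
Okafor, Horvat, and Priya alone can cover everything: Apr 13→Horvat, Apr 14→Priya, Apr 15→Horvat, Apr 16→Okafor, Apr 17→Okafor, Apr 18→Horvat.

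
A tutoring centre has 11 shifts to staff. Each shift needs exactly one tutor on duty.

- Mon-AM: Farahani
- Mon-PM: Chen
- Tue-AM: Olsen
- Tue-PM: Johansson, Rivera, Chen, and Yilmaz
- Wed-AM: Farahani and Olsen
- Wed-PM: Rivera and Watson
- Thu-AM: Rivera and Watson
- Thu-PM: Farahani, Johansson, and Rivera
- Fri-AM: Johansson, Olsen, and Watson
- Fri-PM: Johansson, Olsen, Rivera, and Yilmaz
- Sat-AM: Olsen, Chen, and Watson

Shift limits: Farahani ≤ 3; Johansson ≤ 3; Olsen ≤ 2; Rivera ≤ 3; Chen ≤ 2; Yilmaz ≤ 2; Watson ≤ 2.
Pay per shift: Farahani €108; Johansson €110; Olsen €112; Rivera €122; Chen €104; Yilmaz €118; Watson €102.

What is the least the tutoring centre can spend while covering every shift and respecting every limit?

€1178

Mon-AM can only be covered by Farahani, so that assignment is forced.
Mon-PM can only be covered by Chen, so that assignment is forced.
Tue-AM can only be covered by Olsen, so that assignment is forced.
Picking the cheapest available tutor for each shift independently would cost €1162, but that ignores the shift limits.
An optimal schedule: Mon-AM→Farahani, Mon-PM→Chen, Tue-AM→Olsen, Tue-PM→Johansson, Wed-AM→Farahani, Wed-PM→Watson, Thu-AM→Watson, Thu-PM→Farahani, Fri-AM→Johansson, Fri-PM→Johansson, Sat-AM→Chen.
Total: 108 + 104 + 112 + 110 + 108 + 102 + 102 + 108 + 110 + 110 + 104 = €1178.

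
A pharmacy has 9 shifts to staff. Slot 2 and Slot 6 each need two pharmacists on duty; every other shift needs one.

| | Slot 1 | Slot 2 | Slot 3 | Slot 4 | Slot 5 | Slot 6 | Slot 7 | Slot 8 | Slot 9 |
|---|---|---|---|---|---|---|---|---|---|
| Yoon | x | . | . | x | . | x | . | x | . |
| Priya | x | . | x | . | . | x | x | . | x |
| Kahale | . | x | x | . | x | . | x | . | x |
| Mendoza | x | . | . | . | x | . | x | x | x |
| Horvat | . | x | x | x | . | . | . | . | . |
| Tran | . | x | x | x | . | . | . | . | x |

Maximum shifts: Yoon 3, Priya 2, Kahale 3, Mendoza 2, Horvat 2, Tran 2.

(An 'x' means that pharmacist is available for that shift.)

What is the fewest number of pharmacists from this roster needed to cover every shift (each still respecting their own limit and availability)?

11 slots to fill and no one can take more than 3, so at least ⌈11/3⌉ = 4 pharmacists are needed.
Any 4 pharmacists together have capacity at most 3+3+2+2 = 10 < 11 slots, so 4 can never suffice.
Yoon, Priya, Kahale, Mendoza, and Horvat alone can cover everything: Slot 1→Priya, Slot 2→Kahale+Horvat, Slot 3→Kahale, Slot 4→Yoon, Slot 5→Kahale, Slot 6→Yoon+Priya, Slot 7→Mendoza, Slot 8→Yoon, Slot 9→Mendoza.

5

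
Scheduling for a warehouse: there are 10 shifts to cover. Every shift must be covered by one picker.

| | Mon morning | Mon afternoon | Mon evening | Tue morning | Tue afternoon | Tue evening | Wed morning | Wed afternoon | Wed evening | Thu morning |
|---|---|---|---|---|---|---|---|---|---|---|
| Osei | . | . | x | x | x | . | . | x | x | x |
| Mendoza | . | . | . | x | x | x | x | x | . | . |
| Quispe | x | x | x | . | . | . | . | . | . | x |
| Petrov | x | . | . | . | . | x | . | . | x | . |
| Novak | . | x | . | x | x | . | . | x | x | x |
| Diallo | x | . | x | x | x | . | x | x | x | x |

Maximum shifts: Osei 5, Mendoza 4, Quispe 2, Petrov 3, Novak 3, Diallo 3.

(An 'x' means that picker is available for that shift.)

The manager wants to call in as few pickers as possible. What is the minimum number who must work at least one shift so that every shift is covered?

3

10 slots to fill and no one can take more than 5, so at least ⌈10/5⌉ = 2 pickers are needed.
Any 2 pickers together have capacity at most 5+4 = 9 < 10 slots, so 2 can never suffice.
Osei, Mendoza, and Quispe alone can cover everything: Mon morning→Quispe, Mon afternoon→Quispe, Mon evening→Osei, Tue morning→Osei, Tue afternoon→Osei, Tue evening→Mendoza, Wed morning→Mendoza, Wed afternoon→Mendoza, Wed evening→Osei, Thu morning→Osei.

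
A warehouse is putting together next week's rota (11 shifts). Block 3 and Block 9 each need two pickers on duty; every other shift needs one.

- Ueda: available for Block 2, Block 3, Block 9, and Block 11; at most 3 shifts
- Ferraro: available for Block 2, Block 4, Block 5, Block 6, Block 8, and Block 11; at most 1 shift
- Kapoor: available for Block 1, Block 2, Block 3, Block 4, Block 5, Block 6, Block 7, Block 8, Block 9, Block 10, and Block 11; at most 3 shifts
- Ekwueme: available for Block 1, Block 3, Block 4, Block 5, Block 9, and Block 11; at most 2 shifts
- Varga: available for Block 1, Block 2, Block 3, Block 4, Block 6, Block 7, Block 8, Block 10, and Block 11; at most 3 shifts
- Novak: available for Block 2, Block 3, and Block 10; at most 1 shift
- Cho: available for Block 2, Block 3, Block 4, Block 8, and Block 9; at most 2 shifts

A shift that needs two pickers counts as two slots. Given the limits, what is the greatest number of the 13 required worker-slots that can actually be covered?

13

Total capacity across all pickers is 3+1+3+2+3+1+2 = 15, and 13 slots are needed, so at most 13 can be filled.
An assignment achieving 13: Block 1→Kapoor, Block 2→Ueda, Block 3→Varga+Novak, Block 4→Ekwueme, Block 5→Ferraro, Block 6→Kapoor, Block 7→Kapoor, Block 8→Varga, Block 9→Ueda+Ekwueme, Block 10→Varga, Block 11→Ueda.
Loads: Ueda 3/3, Ferraro 1/1, Kapoor 3/3, Ekwueme 2/2, Varga 3/3, Novak 1/1, Cho 0/2.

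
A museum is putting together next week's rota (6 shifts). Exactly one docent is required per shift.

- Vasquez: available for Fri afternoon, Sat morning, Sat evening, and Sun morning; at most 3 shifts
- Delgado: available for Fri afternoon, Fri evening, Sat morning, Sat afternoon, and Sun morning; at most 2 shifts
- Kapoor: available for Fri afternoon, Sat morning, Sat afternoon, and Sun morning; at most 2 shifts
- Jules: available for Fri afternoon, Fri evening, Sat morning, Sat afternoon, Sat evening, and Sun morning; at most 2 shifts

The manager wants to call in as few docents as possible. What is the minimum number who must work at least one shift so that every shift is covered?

3

6 slots to fill and no one can take more than 3, so at least ⌈6/3⌉ = 2 docents are needed.
Any 2 docents together have capacity at most 3+2 = 5 < 6 slots, so 2 can never suffice.
Vasquez, Delgado, and Kapoor alone can cover everything: Fri afternoon→Vasquez, Fri evening→Delgado, Sat morning→Vasquez, Sat afternoon→Delgado, Sat evening→Vasquez, Sun morning→Kapoor.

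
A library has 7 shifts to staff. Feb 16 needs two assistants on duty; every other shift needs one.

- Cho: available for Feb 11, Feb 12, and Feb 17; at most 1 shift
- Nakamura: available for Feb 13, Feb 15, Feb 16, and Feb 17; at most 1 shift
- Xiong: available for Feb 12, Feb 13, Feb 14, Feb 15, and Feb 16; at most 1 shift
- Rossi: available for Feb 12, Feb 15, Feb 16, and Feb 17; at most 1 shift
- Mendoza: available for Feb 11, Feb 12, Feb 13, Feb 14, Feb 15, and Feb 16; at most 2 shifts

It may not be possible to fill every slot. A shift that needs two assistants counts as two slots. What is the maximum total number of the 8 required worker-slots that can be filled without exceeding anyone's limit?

Total capacity across all assistants is 1+1+1+1+2 = 6, and 8 slots are needed, so at most 6 can be filled.
An assignment achieving 6: Feb 11→Cho, Feb 12→Mendoza, Feb 13→Nakamura, Feb 14→Xiong, Feb 15→Mendoza, Feb 17→Rossi.
Loads: Cho 1/1, Nakamura 1/1, Xiong 1/1, Rossi 1/1, Mendoza 2/2.

6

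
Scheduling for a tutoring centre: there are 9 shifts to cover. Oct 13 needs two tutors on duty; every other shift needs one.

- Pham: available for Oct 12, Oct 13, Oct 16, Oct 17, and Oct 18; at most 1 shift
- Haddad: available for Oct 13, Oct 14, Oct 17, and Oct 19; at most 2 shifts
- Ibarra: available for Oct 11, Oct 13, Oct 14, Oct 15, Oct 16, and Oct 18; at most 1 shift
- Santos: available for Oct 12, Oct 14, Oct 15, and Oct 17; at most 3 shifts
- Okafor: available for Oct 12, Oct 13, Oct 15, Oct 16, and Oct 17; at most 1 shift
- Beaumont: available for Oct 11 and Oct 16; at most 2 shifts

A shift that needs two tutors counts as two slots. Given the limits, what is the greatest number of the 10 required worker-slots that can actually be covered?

Total capacity across all tutors is 1+2+1+3+1+2 = 10, and 10 slots are needed, so at most 10 can be filled.
An assignment achieving 10: Oct 11→Beaumont, Oct 12→Santos, Oct 13→Ibarra+Okafor, Oct 14→Haddad, Oct 15→Santos, Oct 16→Beaumont, Oct 17→Santos, Oct 18→Pham, Oct 19→Haddad.
Loads: Pham 1/1, Haddad 2/2, Ibarra 1/1, Santos 3/3, Okafor 1/1, Beaumont 2/2.

10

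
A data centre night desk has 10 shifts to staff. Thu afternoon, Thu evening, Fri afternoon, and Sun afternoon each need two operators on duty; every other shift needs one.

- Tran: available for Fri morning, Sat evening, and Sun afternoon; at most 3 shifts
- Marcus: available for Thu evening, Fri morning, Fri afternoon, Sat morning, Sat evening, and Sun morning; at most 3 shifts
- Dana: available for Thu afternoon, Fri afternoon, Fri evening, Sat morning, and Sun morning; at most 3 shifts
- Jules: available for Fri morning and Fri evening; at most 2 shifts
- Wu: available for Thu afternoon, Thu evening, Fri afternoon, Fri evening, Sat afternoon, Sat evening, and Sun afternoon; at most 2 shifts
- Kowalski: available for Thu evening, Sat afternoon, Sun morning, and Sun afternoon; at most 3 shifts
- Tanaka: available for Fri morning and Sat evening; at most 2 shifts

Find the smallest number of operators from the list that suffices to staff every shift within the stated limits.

14 slots to fill and no one can take more than 3, so at least ⌈14/3⌉ = 5 operators are needed.
Tran, Marcus, Dana, Wu, and Kowalski alone can cover everything: Thu afternoon→Dana+Wu, Thu evening→Marcus+Kowalski, Fri morning→Tran, Fri afternoon→Marcus+Dana, Fri evening→Dana, Sat morning→Marcus, Sat afternoon→Wu, Sat evening→Tran, Sun morning→Kowalski, Sun afternoon→Tran+Kowalski.

5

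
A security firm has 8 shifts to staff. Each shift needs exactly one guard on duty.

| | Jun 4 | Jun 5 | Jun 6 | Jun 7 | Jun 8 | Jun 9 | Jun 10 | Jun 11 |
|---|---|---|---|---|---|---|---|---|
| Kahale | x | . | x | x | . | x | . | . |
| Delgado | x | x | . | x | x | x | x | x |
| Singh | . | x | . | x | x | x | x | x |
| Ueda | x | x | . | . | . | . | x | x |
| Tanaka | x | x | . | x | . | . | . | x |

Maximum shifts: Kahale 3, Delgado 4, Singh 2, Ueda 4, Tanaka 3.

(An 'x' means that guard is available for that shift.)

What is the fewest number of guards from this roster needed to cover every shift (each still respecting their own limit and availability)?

8 slots to fill and no one can take more than 4, so at least ⌈8/4⌉ = 2 guards are needed.
No set of 2 guards can cover every shift (each such set leaves at least one shift with no one available or exceeds a cap).
Kahale, Delgado, and Singh alone can cover everything: Jun 4→Kahale, Jun 5→Delgado, Jun 6→Kahale, Jun 7→Kahale, Jun 8→Delgado, Jun 9→Singh, Jun 10→Delgado, Jun 11→Delgado.

3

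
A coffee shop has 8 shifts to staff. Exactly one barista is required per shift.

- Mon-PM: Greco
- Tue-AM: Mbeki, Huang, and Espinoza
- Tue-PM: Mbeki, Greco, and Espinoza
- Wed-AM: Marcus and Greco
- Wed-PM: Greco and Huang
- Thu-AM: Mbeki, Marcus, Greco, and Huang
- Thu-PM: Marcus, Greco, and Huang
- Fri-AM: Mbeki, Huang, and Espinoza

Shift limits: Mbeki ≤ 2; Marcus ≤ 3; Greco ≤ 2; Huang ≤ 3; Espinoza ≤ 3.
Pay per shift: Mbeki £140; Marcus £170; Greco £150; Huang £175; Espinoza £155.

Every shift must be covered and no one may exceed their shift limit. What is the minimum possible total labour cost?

Mon-PM can only be covered by Greco, so that assignment is forced.
Picking the cheapest available barista for each shift independently would cost £1160, but that ignores the shift limits.
An optimal schedule: Mon-PM→Greco, Tue-AM→Mbeki, Tue-PM→Espinoza, Wed-AM→Marcus, Wed-PM→Greco, Thu-AM→Mbeki, Thu-PM→Marcus, Fri-AM→Espinoza.
Total: 150 + 140 + 155 + 170 + 150 + 140 + 170 + 155 = £1230.

£1230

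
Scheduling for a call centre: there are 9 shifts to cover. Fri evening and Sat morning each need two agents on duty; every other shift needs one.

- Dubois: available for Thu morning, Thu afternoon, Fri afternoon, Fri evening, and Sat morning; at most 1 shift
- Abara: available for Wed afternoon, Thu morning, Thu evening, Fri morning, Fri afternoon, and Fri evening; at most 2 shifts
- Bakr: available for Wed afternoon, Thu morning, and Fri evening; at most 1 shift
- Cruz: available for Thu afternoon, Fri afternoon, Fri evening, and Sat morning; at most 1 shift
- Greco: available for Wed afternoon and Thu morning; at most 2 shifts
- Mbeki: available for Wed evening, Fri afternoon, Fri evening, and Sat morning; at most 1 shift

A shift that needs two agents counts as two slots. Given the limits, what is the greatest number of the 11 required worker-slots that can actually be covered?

Total capacity across all agents is 1+2+1+1+2+1 = 8, and 11 slots are needed, so at most 8 can be filled.
An assignment achieving 8: Wed afternoon→Greco, Wed evening→Mbeki, Thu morning→Greco, Thu afternoon→Dubois, Thu evening→Abara, Fri morning→Abara, Fri evening→Bakr, Sat morning→Cruz.
Loads: Dubois 1/1, Abara 2/2, Bakr 1/1, Cruz 1/1, Greco 2/2, Mbeki 1/1.

8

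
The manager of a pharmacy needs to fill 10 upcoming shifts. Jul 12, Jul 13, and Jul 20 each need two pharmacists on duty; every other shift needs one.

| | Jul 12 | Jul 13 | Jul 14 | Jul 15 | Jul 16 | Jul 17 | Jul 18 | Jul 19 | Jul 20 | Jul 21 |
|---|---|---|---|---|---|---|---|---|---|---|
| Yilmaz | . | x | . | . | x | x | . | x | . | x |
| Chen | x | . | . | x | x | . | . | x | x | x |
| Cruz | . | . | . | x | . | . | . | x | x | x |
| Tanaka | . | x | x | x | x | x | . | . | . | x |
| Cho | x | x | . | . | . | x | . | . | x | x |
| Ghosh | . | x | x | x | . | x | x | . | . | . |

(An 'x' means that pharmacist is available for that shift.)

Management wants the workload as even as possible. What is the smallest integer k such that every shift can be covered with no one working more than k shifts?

3

With 6 pharmacists and 13 worker-slots to fill, someone must work at least ⌈13/6⌉ = 3 shifts, so k ≥ 3.
k = 3 works: Jul 12→Chen+Cho, Jul 13→Tanaka+Cho, Jul 14→Tanaka, Jul 15→Chen, Jul 16→Yilmaz, Jul 17→Yilmaz, Jul 18→Ghosh, Jul 19→Yilmaz, Jul 20→Chen+Cruz, Jul 21→Cruz.
Loads: Yilmaz 3, Chen 3, Cruz 2, Tanaka 2, Cho 2, Ghosh 1 — all ≤ 3.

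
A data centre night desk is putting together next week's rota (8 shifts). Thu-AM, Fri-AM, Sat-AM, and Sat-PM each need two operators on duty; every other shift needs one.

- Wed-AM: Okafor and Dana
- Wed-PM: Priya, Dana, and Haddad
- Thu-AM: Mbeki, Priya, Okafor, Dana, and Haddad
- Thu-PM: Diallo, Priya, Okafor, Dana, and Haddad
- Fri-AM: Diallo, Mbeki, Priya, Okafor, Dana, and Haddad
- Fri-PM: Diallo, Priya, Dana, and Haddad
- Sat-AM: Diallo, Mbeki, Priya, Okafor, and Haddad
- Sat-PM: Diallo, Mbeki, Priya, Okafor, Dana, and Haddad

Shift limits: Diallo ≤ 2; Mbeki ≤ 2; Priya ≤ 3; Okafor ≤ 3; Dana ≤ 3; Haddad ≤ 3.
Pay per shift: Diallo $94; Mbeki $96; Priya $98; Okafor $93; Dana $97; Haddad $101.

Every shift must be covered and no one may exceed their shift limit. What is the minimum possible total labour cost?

$1146

Picking the cheapest available operator for each shift independently would cost $1127, but that ignores the shift limits.
An optimal schedule: Wed-AM→Okafor, Wed-PM→Dana, Thu-AM→Okafor+Mbeki, Thu-PM→Okafor, Fri-AM→Dana+Priya, Fri-PM→Diallo, Sat-AM→Diallo+Mbeki, Sat-PM→Dana+Priya.
Total: 93 + 97 + 93 + 96 + 93 + 97 + 98 + 94 + 94 + 96 + 97 + 98 = $1146.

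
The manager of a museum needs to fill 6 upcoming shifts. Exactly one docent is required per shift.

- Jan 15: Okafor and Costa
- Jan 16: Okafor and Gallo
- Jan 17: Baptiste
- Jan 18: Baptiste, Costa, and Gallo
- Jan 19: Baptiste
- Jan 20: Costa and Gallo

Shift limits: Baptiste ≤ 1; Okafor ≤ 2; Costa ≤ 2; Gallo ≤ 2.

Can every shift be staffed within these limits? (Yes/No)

Total capacity is 7 and 6 slots are needed, so capacity alone doesn't rule it out.
Shifts {Jan 17, Jan 19} need 2 worker-slots in total, but the docents available for any of those shifts (Baptiste) can supply at most 1 among them. So no valid schedule exists.

No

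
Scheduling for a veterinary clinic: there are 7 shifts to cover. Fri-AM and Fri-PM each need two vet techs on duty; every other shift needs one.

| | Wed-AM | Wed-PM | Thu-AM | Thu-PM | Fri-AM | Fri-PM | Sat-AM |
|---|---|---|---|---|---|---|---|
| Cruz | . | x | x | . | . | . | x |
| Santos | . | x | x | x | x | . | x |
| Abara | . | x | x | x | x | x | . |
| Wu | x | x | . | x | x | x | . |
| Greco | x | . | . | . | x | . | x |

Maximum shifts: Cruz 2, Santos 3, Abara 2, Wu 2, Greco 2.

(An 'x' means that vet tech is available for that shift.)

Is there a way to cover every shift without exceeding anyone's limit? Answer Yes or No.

Fri-PM can only be covered by Abara and Wu, so that assignment is forced.
One valid schedule: Wed-AM→Wu, Wed-PM→Santos, Thu-AM→Cruz, Thu-PM→Santos, Fri-AM→Santos+Abara, Fri-PM→Abara+Wu, Sat-AM→Cruz.
Loads: Cruz 2/2, Santos 3/3, Abara 2/2, Wu 2/2, Greco 0/2 — all within limits.

Yes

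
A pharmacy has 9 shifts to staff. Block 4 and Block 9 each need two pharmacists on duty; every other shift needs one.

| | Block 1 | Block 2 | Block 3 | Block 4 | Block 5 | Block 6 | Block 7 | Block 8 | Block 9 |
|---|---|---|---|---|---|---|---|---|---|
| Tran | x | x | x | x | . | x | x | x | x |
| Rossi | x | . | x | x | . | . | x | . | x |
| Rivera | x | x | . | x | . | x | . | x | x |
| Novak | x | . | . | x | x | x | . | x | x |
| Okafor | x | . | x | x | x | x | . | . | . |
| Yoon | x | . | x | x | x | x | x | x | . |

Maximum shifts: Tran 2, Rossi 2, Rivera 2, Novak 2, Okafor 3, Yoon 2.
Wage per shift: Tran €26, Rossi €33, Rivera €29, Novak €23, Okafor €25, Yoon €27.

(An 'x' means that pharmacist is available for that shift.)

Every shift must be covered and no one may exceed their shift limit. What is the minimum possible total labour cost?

€285

Picking the cheapest available pharmacist for each shift independently would cost €266, but that ignores the shift limits.
An optimal schedule: Block 1→Okafor, Block 2→Tran, Block 3→Okafor, Block 4→Yoon+Rivera, Block 5→Novak, Block 6→Okafor, Block 7→Tran, Block 8→Yoon, Block 9→Novak+Rivera.
Total: 25 + 26 + 25 + 27 + 29 + 23 + 25 + 26 + 27 + 23 + 29 = €285.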